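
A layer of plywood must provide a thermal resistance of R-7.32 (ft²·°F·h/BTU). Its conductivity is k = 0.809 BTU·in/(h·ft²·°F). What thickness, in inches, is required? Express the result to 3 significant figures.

L = R × k = 7.32 × 0.809 = 5.922 in

5.92 in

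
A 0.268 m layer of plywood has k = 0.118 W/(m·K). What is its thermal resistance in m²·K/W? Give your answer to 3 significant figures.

2.27 m²·K/W

R = L/k = 0.268/0.118 = 2.271 m²·K/W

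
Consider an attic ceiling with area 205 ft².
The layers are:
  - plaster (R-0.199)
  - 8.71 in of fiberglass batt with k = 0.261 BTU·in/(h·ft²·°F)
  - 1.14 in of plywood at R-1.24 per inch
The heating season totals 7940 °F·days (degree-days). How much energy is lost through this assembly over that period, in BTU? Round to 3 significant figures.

8.71/0.261 = 33.37
1.14 × 1.24 = 1.414
R_total = 0.199 + 33.37 + 1.414 = 34.98 ft²·°F·h/BTU
E = A × HDD × 24 / R = 205 × 7940 × 24 / 34.98 = 1117000 BTU

1120000 BTU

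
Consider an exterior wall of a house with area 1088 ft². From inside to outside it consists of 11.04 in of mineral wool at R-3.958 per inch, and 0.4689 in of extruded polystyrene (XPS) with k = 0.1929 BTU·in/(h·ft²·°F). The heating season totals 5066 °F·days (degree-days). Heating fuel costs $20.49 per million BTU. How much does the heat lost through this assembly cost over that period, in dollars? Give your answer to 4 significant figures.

58.76 dollars

11.04 × 3.958 = 43.696
0.4689/0.1929 = 2.4308
R_total = 43.696 + 2.4308 = 46.127 ft²·°F·h/BTU
E = A × HDD × 24 / R = 1088 × 5066 × 24 / 46.127 = 2867800 BTU
Cost = 2867800/10⁶ × 20.49 = $58.761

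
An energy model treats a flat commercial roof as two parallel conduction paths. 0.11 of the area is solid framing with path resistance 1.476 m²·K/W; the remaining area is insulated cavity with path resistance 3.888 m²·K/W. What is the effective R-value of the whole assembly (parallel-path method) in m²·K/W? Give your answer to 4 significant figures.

U_eff = 0.89/3.888 + 0.11/1.476 = 0.22891 + 0.074526 = 0.30344
R_eff = 1/U_eff = 3.2956 m²·K/W

3.296 m²·K/W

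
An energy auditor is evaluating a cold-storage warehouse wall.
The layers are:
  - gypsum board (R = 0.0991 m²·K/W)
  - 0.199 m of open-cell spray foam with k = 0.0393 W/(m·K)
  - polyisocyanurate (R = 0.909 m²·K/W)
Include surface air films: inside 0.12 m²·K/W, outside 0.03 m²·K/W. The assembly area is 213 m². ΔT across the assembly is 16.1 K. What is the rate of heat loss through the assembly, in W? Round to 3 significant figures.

0.199/0.0393 = 5.064
R_total = 0.12 + 0.0991 + 5.064 + 0.909 + 0.03 = 6.222 m²·K/W
Q = A·ΔT/R = 213 × 16.1 / 6.222 = 551.2 W

551 W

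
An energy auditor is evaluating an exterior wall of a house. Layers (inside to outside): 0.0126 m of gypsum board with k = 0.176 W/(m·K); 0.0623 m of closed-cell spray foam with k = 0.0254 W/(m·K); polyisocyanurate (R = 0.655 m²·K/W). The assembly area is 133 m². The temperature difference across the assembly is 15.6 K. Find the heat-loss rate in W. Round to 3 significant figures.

0.0126/0.176 = 0.07159
0.0623/0.0254 = 2.453
R_total = 0.07159 + 2.453 + 0.655 = 3.179 m²·K/W
Q = A·ΔT/R = 133 × 15.6 / 3.179 = 652.6 W

653 W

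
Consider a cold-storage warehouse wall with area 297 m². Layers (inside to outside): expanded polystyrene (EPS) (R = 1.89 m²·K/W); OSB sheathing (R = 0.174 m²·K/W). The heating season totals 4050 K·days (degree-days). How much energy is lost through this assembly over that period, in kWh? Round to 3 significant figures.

R_total = 1.89 + 0.174 = 2.064 m²·K/W
E = A × HDD × 24 / R / 1000 = 297 × 4050 × 24 / 2.064 / 1000 = 13990 kWh

14000 kWh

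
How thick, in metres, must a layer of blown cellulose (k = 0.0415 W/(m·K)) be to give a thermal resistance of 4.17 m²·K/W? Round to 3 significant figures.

L = R·k = 4.17 × 0.0415 = 0.1731 m

0.173 m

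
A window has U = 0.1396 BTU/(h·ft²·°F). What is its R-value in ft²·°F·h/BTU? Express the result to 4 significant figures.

R = 1/U = 1/0.1396 = 7.1633

7.163 ft²·°F·h/BTU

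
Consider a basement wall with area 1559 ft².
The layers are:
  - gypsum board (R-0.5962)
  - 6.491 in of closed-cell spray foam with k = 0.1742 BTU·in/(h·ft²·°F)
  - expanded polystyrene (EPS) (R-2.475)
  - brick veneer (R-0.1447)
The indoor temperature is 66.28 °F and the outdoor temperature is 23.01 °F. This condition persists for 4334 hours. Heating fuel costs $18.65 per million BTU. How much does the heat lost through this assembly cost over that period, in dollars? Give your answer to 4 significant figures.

134.7 dollars

6.491/0.1742 = 37.262
R_total = 0.5962 + 37.262 + 2.475 + 0.1447 = 40.478 ft²·°F·h/BTU
Q = 1559 × (66.28 − 23.01) / 40.478 = 1666.5 BTU/h
E = 1666.5 × 4334 = 7222800 BTU
Cost = 7222800/10⁶ × 18.65 = $134.71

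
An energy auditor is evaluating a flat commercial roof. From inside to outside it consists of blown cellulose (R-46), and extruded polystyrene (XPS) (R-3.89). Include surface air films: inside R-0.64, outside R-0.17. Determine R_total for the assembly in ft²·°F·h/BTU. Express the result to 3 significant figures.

50.7 ft²·°F·h/BTU

R_total = 0.64 + 46 + 3.89 + 0.17 = 50.7 ft²·°F·h/BTU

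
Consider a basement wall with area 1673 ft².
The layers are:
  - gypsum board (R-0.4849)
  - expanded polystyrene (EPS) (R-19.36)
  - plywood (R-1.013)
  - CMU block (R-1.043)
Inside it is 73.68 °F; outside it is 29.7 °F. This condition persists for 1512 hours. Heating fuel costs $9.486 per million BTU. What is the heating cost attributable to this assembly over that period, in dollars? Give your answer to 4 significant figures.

48.19 dollars

R_total = 0.4849 + 19.36 + 1.013 + 1.043 = 21.901 ft²·°F·h/BTU
Q = 1673 × (73.68 − 29.7) / 21.901 = 3359.6 BTU/h
E = 3359.6 × 1512 = 5079700 BTU
Cost = 5079700/10⁶ × 9.486 = $48.186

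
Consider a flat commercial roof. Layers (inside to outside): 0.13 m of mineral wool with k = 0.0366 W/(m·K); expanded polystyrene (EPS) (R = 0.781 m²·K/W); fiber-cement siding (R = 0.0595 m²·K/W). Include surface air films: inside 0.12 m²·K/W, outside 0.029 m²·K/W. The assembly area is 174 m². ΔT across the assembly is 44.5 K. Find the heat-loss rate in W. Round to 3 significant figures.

0.13/0.0366 = 3.552
R_total = 0.12 + 3.552 + 0.781 + 0.0595 + 0.029 = 4.541 m²·K/W
Q = A·ΔT/R = 174 × 44.5 / 4.541 = 1705 W

1700 W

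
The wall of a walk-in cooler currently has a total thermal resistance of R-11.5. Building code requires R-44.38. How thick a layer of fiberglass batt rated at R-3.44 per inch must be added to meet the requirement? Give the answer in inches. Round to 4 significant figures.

ΔR = 44.38 − 11.5 = 32.88 ft²·°F·h/BTU
L = ΔR / (R/in) = 32.88/3.44 = 9.5581 in

9.558 in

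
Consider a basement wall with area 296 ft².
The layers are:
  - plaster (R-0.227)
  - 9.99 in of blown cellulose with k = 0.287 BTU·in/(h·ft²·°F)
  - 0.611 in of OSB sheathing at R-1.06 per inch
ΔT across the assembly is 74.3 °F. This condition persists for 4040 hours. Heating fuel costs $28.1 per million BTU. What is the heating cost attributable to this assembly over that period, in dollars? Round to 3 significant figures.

9.99/0.287 = 34.81
0.611 × 1.06 = 0.6477
R_total = 0.227 + 34.81 + 0.6477 = 35.68 ft²·°F·h/BTU
Q = 296 × 74.3 / 35.68 = 616.3 BTU/h
E = 616.3 × 4040 = 2490000 BTU
Cost = 2490000/10⁶ × 28.1 = $69.97

70.0 dollars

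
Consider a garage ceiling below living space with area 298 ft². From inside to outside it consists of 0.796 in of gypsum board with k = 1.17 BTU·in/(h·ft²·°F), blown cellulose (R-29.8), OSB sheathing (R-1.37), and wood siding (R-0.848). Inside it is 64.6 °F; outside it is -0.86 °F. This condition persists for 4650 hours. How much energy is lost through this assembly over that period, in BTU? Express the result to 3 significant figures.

2770000 BTU

0.796/1.17 = 0.6803
R_total = 0.6803 + 29.8 + 1.37 + 0.848 = 32.7 ft²·°F·h/BTU
Q = 298 × (64.6 − (-0.86)) / 32.7 = 596.6 BTU/h
E = 596.6 × 4650 = 2774000 BTU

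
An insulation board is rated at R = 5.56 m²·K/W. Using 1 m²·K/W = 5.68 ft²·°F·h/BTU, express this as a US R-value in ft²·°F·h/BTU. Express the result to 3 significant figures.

31.6 ft²·°F·h/BTU

R_US = 5.56 × 5.68 = 31.58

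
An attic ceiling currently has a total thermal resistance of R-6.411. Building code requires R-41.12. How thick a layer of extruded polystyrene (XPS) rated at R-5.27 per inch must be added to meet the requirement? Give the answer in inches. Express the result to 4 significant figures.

6.586 in

ΔR = 41.12 − 6.411 = 34.709 ft²·°F·h/BTU
L = ΔR / (R/in) = 34.709/5.27 = 6.5861 in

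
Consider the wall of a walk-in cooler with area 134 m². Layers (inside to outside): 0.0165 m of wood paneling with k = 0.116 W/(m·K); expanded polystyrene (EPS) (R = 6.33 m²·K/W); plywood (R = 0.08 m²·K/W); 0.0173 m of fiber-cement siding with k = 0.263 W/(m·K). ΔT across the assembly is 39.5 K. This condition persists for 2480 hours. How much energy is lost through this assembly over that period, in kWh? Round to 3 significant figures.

0.0165/0.116 = 0.1422
0.0173/0.263 = 0.06578
R_total = 0.1422 + 6.33 + 0.08 + 0.06578 = 6.618 m²·K/W
Q = 134 × 39.5 / 6.618 = 799.8 W
E = 799.8 W × 2480 h / 1000 = 1983 kWh

1980 kWh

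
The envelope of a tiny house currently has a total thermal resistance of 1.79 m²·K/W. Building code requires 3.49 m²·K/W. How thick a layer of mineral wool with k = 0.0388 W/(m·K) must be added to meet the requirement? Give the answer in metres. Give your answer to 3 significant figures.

0.0660 m

ΔR = 3.49 − 1.79 = 1.7 m²·K/W
L = ΔR × k = 1.7 × 0.0388 = 0.06596 m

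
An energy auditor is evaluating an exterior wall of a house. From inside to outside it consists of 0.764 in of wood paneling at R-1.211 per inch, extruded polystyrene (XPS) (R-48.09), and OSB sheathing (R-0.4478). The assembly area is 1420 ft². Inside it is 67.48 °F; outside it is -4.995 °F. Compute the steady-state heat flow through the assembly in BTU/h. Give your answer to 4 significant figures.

0.764 × 1.211 = 0.9252
R_total = 0.9252 + 48.09 + 0.4478 = 49.463 ft²·°F·h/BTU
Q = A·ΔT/R = 1420 × (67.48 − (-4.995)) / 49.463 = 2080.6 BTU/h

2081 BTU/h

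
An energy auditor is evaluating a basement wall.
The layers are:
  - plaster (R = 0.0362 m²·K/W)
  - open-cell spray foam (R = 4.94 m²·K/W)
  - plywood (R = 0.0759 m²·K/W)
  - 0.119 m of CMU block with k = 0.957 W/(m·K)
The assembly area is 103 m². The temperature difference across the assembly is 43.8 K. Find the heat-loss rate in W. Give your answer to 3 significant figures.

0.119/0.957 = 0.1243
R_total = 0.0362 + 4.94 + 0.0759 + 0.1243 = 5.176 m²·K/W
Q = A·ΔT/R = 103 × 43.8 / 5.176 = 871.5 W

872 W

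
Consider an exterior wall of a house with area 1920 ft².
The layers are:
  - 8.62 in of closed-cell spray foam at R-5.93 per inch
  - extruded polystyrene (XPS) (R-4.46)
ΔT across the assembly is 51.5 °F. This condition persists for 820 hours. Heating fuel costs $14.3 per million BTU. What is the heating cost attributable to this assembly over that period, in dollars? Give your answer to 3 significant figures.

8.62 × 5.93 = 51.12
R_total = 51.12 + 4.46 = 55.58 ft²·°F·h/BTU
Q = 1920 × 51.5 / 55.58 = 1779 BTU/h
E = 1779 × 820 = 1459000 BTU
Cost = 1459000/10⁶ × 14.3 = $20.86

20.9 dollars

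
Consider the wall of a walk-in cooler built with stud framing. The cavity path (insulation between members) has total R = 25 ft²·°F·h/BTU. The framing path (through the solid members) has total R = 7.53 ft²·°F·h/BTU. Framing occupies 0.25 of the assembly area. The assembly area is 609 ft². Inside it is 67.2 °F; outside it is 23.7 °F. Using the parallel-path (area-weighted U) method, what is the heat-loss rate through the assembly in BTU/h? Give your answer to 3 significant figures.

U_eff = 0.75/25 + 0.25/7.53 = 0.03 + 0.0332 = 0.0632
R_eff = 1/U_eff = 15.82 ft²·°F·h/BTU
Q = 609 × (67.2 − 23.7) / 15.82 = 1674 BTU/h

1670 BTU/h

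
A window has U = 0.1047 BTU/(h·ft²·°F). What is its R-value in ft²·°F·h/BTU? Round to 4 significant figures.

R = 1/U = 1/0.1047 = 9.5511

9.551 ft²·°F·h/BTU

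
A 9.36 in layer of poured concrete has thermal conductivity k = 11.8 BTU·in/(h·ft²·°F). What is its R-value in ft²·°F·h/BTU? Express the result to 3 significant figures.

R = L/k = 9.36/11.8 = 0.7932 ft²·°F·h/BTU

0.793 ft²·°F·h/BTU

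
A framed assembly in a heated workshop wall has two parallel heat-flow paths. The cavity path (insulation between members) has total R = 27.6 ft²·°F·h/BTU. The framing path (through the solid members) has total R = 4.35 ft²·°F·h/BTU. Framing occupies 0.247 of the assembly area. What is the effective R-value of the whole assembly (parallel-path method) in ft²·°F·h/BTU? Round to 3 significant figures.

U_eff = 0.753/27.6 + 0.247/4.35 = 0.02728 + 0.05678 = 0.08406
R_eff = 1/U_eff = 11.9 ft²·°F·h/BTU

11.9 ft²·°F·h/BTU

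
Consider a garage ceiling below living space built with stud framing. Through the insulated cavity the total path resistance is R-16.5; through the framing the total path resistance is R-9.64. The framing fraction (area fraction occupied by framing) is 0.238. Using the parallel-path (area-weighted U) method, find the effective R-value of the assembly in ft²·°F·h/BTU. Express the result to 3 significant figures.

14.1 ft²·°F·h/BTU

U_eff = 0.762/16.5 + 0.238/9.64 = 0.04618 + 0.02469 = 0.07087
R_eff = 1/U_eff = 14.11 ft²·°F·h/BTU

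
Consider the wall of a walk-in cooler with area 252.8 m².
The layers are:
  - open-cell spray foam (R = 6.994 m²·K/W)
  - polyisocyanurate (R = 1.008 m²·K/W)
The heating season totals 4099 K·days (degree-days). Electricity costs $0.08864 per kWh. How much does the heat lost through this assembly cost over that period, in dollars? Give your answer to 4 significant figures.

R_total = 6.994 + 1.008 = 8.002 m²·K/W
E = A × HDD × 24 / R / 1000 = 252.8 × 4099 × 24 / 8.002 / 1000 = 3107.9 kWh
Cost = 3107.9 × 0.08864 = $275.48

275.5 dollars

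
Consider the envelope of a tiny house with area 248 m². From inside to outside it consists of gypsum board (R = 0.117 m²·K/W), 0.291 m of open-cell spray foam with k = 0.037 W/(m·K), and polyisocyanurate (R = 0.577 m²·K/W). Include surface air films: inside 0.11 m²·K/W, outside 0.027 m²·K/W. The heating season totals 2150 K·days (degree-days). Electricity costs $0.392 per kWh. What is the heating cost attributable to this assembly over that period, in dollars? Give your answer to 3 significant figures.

0.291/0.037 = 7.865
R_total = 0.11 + 0.117 + 7.865 + 0.577 + 0.027 = 8.696 m²·K/W
E = A × HDD × 24 / R / 1000 = 248 × 2150 × 24 / 8.696 / 1000 = 1472 kWh
Cost = 1472 × 0.392 = $576.9

577 dollars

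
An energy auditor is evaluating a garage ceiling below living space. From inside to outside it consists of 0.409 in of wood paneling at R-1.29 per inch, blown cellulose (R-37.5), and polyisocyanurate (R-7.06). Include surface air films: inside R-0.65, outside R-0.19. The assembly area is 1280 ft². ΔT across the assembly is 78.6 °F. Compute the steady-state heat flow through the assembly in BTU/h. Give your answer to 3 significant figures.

0.409 × 1.29 = 0.5276
R_total = 0.65 + 0.5276 + 37.5 + 7.06 + 0.19 = 45.93 ft²·°F·h/BTU
Q = A·ΔT/R = 1280 × 78.6 / 45.93 = 2191 BTU/h

2190 BTU/h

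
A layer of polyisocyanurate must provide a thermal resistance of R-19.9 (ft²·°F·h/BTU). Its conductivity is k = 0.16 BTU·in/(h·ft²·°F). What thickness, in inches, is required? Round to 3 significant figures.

L = R × k = 19.9 × 0.16 = 3.184 in

3.18 in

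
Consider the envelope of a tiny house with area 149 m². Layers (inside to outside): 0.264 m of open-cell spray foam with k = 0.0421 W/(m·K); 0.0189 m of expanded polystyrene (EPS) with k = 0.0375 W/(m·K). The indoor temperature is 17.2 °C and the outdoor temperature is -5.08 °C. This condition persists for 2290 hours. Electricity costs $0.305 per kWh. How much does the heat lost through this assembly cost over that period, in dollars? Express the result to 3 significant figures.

342 dollars

0.264/0.0421 = 6.271
0.0189/0.0375 = 0.504
R_total = 6.271 + 0.504 = 6.775 m²·K/W
Q = 149 × (17.2 − (-5.08)) / 6.775 = 490 W
E = 490 W × 2290 h / 1000 = 1122 kWh
Cost = 1122 × 0.305 = $342.2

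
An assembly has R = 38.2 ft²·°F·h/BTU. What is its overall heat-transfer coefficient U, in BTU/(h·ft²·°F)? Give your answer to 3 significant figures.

0.0262 BTU/(h·ft²·°F)

U = 1/R = 1/38.2 = 0.02618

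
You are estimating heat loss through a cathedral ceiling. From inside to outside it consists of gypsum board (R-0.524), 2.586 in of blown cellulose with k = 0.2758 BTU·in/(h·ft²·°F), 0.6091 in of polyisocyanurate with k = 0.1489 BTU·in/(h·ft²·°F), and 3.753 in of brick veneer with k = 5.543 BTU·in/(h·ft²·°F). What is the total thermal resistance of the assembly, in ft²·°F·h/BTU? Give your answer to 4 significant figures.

14.67 ft²·°F·h/BTU

2.586/0.2758 = 9.3764
0.6091/0.1489 = 4.0907
3.753/5.543 = 0.67707
R_total = 0.524 + 9.3764 + 4.0907 + 0.67707 = 14.668 ft²·°F·h/BTU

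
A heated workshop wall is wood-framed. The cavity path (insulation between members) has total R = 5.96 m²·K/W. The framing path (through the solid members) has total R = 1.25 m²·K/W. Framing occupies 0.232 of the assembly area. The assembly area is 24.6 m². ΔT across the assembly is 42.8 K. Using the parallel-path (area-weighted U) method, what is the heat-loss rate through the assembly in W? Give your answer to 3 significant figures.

331 W

U_eff = 0.768/5.96 + 0.232/1.25 = 0.1289 + 0.1856 = 0.3145
R_eff = 1/U_eff = 3.18 m²·K/W
Q = 24.6 × 42.8 / 3.18 = 331.1 W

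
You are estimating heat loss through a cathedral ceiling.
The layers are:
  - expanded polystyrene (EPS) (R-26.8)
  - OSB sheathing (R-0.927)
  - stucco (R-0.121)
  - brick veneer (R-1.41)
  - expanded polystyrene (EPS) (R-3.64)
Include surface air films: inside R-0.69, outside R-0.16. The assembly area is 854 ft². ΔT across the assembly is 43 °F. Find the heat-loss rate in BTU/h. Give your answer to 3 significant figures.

1090 BTU/h

R_total = 0.69 + 26.8 + 0.927 + 0.121 + 1.41 + 3.64 + 0.16 = 33.75 ft²·°F·h/BTU
Q = A·ΔT/R = 854 × 43 / 33.75 = 1088 BTU/h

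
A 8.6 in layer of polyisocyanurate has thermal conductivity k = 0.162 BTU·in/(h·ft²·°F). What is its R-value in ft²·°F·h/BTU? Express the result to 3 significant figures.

R = L/k = 8.6/0.162 = 53.09 ft²·°F·h/BTU

53.1 ft²·°F·h/BTU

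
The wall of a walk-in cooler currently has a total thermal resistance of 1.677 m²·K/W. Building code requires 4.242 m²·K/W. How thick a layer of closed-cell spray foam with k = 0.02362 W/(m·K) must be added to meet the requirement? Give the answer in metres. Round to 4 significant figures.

ΔR = 4.242 − 1.677 = 2.565 m²·K/W
L = ΔR × k = 2.565 × 0.02362 = 0.060585 m

0.06059 m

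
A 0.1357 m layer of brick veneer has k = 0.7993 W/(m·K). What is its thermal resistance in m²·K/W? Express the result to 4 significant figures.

R = L/k = 0.1357/0.7993 = 0.16977 m²·K/W

0.1698 m²·K/W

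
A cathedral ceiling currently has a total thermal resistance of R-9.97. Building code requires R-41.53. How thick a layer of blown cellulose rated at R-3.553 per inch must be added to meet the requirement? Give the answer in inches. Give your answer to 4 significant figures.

ΔR = 41.53 − 9.97 = 31.56 ft²·°F·h/BTU
L = ΔR / (R/in) = 31.56/3.553 = 8.8826 in

8.883 in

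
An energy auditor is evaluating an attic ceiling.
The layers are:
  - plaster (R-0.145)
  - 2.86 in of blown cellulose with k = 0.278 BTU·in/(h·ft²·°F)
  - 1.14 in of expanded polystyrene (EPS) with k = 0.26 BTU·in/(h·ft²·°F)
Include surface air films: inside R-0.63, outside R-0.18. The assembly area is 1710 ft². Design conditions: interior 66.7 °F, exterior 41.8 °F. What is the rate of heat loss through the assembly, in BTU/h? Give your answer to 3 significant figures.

2.86/0.278 = 10.29
1.14/0.26 = 4.385
R_total = 0.63 + 0.145 + 10.29 + 4.385 + 0.18 = 15.63 ft²·°F·h/BTU
Q = A·ΔT/R = 1710 × (66.7 − 41.8) / 15.63 = 2725 BTU/h

2720 BTU/h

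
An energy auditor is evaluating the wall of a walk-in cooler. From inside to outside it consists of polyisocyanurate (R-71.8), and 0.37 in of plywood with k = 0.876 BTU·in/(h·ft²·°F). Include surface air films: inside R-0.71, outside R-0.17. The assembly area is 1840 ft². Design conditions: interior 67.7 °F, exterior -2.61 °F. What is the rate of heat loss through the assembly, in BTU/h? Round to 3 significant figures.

0.37/0.876 = 0.4224
R_total = 0.71 + 71.8 + 0.4224 + 0.17 = 73.1 ft²·°F·h/BTU
Q = A·ΔT/R = 1840 × (67.7 − (-2.61)) / 73.1 = 1770 BTU/h

1770 BTU/h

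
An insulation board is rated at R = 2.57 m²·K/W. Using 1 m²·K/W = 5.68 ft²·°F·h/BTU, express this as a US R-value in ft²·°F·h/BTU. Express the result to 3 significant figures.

R_US = 2.57 × 5.68 = 14.6

14.6 ft²·°F·h/BTU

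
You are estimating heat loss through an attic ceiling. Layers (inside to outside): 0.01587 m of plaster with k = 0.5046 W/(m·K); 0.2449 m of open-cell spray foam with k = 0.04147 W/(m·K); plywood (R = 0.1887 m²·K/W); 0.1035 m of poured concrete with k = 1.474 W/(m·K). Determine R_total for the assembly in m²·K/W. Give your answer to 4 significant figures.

6.196 m²·K/W

0.01587/0.5046 = 0.031451
0.2449/0.04147 = 5.9055
0.1035/1.474 = 0.070217
R_total = 0.031451 + 5.9055 + 0.1887 + 0.070217 = 6.1958 m²·K/W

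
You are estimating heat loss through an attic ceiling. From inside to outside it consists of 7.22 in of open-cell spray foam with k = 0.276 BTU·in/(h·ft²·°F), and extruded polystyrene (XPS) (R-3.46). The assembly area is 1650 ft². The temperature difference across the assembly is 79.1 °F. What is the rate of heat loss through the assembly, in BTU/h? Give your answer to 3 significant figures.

4410 BTU/h

7.22/0.276 = 26.16
R_total = 26.16 + 3.46 = 29.62 ft²·°F·h/BTU
Q = A·ΔT/R = 1650 × 79.1 / 29.62 = 4406 BTU/h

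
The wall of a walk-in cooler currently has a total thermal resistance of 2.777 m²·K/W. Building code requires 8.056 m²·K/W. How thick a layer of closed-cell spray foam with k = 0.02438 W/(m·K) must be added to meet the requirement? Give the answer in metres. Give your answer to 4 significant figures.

0.1287 m

ΔR = 8.056 − 2.777 = 5.279 m²·K/W
L = ΔR × k = 5.279 × 0.02438 = 0.1287 m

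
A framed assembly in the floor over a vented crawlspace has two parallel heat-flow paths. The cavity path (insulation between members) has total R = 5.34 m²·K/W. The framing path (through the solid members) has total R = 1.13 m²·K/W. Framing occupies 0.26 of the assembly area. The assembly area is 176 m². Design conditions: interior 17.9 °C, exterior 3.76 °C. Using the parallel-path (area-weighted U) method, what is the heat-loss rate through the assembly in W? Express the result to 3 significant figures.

U_eff = 0.74/5.34 + 0.26/1.13 = 0.1386 + 0.2301 = 0.3687
R_eff = 1/U_eff = 2.712 m²·K/W
Q = 176 × (17.9 − 3.76) / 2.712 = 917.5 W

917 W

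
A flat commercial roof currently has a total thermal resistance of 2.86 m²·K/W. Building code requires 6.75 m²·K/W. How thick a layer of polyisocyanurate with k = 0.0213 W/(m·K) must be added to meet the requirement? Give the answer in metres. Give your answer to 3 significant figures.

0.0829 m

ΔR = 6.75 − 2.86 = 3.89 m²·K/W
L = ΔR × k = 3.89 × 0.0213 = 0.08286 m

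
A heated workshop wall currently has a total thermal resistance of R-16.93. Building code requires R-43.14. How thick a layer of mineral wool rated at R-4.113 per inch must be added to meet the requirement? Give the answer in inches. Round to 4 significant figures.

ΔR = 43.14 − 16.93 = 26.21 ft²·°F·h/BTU
L = ΔR / (R/in) = 26.21/4.113 = 6.3725 in

6.372 in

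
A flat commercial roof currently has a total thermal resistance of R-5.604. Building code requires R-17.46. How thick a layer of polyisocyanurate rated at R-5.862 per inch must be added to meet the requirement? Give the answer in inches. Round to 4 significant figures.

ΔR = 17.46 − 5.604 = 11.856 ft²·°F·h/BTU
L = ΔR / (R/in) = 11.856/5.862 = 2.0225 in

2.023 in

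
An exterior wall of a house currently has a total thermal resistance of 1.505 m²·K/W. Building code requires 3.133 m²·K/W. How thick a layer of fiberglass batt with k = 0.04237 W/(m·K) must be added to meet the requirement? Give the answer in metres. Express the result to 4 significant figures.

0.06898 m

ΔR = 3.133 − 1.505 = 1.628 m²·K/W
L = ΔR × k = 1.628 × 0.04237 = 0.068978 m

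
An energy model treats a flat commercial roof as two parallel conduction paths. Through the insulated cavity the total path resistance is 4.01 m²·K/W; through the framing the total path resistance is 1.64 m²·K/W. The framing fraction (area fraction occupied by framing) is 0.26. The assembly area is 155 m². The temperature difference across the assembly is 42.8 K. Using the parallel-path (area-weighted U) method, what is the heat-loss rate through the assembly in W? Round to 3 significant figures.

U_eff = 0.74/4.01 + 0.26/1.64 = 0.1845 + 0.1585 = 0.3431
R_eff = 1/U_eff = 2.915 m²·K/W
Q = 155 × 42.8 / 2.915 = 2276 W

2280 W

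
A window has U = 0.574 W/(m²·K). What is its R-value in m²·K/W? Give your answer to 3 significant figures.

1.74 m²·K/W

R = 1/U = 1/0.574 = 1.742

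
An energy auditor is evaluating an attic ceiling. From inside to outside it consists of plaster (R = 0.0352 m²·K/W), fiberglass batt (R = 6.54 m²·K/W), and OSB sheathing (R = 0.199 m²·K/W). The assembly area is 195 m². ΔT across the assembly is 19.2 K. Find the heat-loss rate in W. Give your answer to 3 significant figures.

553 W

R_total = 0.0352 + 6.54 + 0.199 = 6.774 m²·K/W
Q = A·ΔT/R = 195 × 19.2 / 6.774 = 552.7 W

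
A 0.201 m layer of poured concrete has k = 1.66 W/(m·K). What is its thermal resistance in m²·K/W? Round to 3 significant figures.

0.121 m²·K/W

R = L/k = 0.201/1.66 = 0.1211 m²·K/W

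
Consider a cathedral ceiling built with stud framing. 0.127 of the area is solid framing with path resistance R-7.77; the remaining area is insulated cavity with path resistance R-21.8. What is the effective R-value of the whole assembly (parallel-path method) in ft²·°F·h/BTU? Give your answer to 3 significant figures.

17.7 ft²·°F·h/BTU

U_eff = 0.873/21.8 + 0.127/7.77 = 0.04005 + 0.01634 = 0.05639
R_eff = 1/U_eff = 17.73 ft²·°F·h/BTU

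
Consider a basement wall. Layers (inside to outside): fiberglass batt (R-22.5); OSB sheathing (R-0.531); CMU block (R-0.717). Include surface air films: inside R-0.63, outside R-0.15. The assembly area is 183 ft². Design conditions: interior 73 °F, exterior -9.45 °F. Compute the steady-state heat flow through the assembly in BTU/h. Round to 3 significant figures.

R_total = 0.63 + 22.5 + 0.531 + 0.717 + 0.15 = 24.53 ft²·°F·h/BTU
Q = A·ΔT/R = 183 × (73 − (-9.45)) / 24.53 = 615.1 BTU/h

615 BTU/h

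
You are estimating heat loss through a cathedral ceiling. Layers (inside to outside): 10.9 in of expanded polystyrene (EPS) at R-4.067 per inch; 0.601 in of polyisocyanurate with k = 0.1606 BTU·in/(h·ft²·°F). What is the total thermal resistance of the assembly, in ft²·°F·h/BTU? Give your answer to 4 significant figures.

10.9 × 4.067 = 44.33
0.601/0.1606 = 3.7422
R_total = 44.33 + 3.7422 = 48.073 ft²·°F·h/BTU

48.07 ft²·°F·h/BTU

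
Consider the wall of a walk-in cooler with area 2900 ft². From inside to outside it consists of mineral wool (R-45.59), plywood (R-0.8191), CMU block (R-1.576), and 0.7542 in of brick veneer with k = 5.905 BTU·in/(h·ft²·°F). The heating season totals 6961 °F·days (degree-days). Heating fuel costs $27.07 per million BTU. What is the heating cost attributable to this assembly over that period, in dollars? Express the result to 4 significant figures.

272.6 dollars

0.7542/5.905 = 0.12772
R_total = 45.59 + 0.8191 + 1.576 + 0.12772 = 48.113 ft²·°F·h/BTU
E = A × HDD × 24 / R = 2900 × 6961 × 24 / 48.113 = 10070000 BTU
Cost = 10070000/10⁶ × 27.07 = $272.59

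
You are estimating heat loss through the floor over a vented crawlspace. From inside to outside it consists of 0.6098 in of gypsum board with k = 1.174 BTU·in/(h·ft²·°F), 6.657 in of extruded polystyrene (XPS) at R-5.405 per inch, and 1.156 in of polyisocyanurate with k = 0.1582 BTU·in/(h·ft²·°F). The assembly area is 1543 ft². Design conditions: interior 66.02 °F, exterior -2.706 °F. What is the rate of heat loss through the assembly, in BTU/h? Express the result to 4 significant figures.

2421 BTU/h

0.6098/1.174 = 0.51942
6.657 × 5.405 = 35.981
1.156/0.1582 = 7.3072
R_total = 0.51942 + 35.981 + 7.3072 = 43.808 ft²·°F·h/BTU
Q = A·ΔT/R = 1543 × (66.02 − (-2.706)) / 43.808 = 2420.7 BTU/h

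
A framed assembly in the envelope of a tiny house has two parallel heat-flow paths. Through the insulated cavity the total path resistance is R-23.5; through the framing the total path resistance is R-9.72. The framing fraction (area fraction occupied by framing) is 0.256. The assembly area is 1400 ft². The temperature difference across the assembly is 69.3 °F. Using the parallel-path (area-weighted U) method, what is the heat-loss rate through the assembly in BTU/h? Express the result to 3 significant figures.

U_eff = 0.744/23.5 + 0.256/9.72 = 0.03166 + 0.02634 = 0.058
R_eff = 1/U_eff = 17.24 ft²·°F·h/BTU
Q = 1400 × 69.3 / 17.24 = 5627 BTU/h

5630 BTU/h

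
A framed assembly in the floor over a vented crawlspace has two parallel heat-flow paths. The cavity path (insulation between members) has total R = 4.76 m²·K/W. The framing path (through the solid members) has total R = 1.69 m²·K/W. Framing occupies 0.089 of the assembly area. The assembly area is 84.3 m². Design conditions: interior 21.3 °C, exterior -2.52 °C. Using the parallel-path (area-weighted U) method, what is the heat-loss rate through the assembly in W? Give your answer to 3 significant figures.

490 W

U_eff = 0.911/4.76 + 0.089/1.69 = 0.1914 + 0.05266 = 0.244
R_eff = 1/U_eff = 4.098 m²·K/W
Q = 84.3 × (21.3 − (-2.52)) / 4.098 = 490.1 W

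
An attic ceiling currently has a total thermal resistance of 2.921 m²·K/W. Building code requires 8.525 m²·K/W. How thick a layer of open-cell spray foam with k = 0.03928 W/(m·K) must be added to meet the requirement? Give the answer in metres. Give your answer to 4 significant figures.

ΔR = 8.525 − 2.921 = 5.604 m²·K/W
L = ΔR × k = 5.604 × 0.03928 = 0.22013 m

0.2201 m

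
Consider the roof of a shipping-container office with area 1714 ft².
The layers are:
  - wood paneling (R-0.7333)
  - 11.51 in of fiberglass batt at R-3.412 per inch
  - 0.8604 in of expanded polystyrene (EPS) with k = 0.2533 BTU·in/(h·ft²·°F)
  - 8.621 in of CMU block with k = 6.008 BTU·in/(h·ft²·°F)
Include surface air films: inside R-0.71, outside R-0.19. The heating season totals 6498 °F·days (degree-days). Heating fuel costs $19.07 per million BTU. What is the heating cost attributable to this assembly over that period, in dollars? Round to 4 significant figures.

11.51 × 3.412 = 39.272
0.8604/0.2533 = 3.3968
8.621/6.008 = 1.4349
R_total = 0.71 + 0.7333 + 39.272 + 3.3968 + 1.4349 + 0.19 = 45.737 ft²·°F·h/BTU
E = A × HDD × 24 / R = 1714 × 6498 × 24 / 45.737 = 5844300 BTU
Cost = 5844300/10⁶ × 19.07 = $111.45

111.5 dollars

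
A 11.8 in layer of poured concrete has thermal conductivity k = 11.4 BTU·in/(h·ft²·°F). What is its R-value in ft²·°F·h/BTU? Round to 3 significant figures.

R = L/k = 11.8/11.4 = 1.035 ft²·°F·h/BTU

1.04 ft²·°F·h/BTU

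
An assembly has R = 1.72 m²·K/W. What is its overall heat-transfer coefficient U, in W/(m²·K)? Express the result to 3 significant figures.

U = 1/R = 1/1.72 = 0.5814

0.581 W/(m²·K)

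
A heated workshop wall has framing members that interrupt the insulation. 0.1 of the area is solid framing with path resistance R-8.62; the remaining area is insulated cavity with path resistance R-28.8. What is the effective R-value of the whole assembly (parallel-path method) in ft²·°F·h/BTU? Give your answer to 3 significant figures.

U_eff = 0.9/28.8 + 0.1/8.62 = 0.03125 + 0.0116 = 0.04285
R_eff = 1/U_eff = 23.34 ft²·°F·h/BTU

23.3 ft²·°F·h/BTU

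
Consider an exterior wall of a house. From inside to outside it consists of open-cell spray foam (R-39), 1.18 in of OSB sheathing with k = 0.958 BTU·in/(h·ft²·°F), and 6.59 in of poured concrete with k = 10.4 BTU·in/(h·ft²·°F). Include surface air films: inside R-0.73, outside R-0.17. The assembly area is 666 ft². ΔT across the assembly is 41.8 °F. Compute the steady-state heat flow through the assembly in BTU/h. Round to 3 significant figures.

667 BTU/h

1.18/0.958 = 1.232
6.59/10.4 = 0.6337
R_total = 0.73 + 39 + 1.232 + 0.6337 + 0.17 = 41.77 ft²·°F·h/BTU
Q = A·ΔT/R = 666 × 41.8 / 41.77 = 666.6 BTU/h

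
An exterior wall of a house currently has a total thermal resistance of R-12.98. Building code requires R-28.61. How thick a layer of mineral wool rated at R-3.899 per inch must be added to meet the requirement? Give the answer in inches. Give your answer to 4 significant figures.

ΔR = 28.61 − 12.98 = 15.63 ft²·°F·h/BTU
L = ΔR / (R/in) = 15.63/3.899 = 4.0087 in

4.009 in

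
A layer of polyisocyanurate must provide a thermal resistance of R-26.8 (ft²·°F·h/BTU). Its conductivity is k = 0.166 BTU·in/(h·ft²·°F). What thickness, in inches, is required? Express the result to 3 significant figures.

4.45 in

L = R × k = 26.8 × 0.166 = 4.449 in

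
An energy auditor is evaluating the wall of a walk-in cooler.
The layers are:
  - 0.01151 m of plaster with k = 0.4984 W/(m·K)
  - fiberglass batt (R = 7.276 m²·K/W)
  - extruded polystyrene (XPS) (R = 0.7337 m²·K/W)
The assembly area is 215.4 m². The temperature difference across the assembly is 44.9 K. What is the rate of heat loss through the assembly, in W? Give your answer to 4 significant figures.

0.01151/0.4984 = 0.023094
R_total = 0.023094 + 7.276 + 0.7337 = 8.0328 m²·K/W
Q = A·ΔT/R = 215.4 × 44.9 / 8.0328 = 1204 W

1204 W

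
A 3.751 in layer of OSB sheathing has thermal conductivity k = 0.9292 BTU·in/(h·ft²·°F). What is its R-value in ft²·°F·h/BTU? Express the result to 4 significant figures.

4.037 ft²·°F·h/BTU

R = L/k = 3.751/0.9292 = 4.0368 ft²·°F·h/BTU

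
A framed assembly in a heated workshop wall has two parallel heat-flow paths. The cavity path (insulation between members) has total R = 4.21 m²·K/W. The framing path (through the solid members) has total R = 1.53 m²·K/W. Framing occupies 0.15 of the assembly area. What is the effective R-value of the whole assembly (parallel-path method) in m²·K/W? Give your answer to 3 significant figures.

3.33 m²·K/W

U_eff = 0.85/4.21 + 0.15/1.53 = 0.2019 + 0.09804 = 0.2999
R_eff = 1/U_eff = 3.334 m²·K/W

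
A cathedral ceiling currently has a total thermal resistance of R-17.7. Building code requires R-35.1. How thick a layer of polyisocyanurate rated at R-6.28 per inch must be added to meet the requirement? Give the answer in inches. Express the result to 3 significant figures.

2.77 in

ΔR = 35.1 − 17.7 = 17.4 ft²·°F·h/BTU
L = ΔR / (R/in) = 17.4/6.28 = 2.771 in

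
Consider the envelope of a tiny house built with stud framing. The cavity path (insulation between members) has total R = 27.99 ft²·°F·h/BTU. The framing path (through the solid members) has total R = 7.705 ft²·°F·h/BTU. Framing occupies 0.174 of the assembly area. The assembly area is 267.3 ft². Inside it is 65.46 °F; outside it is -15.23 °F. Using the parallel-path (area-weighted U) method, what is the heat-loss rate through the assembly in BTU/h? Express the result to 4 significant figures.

1124 BTU/h

U_eff = 0.826/27.99 + 0.174/7.705 = 0.029511 + 0.022583 = 0.052093
R_eff = 1/U_eff = 19.196 ft²·°F·h/BTU
Q = 267.3 × (65.46 − (-15.23)) / 19.196 = 1123.6 BTU/h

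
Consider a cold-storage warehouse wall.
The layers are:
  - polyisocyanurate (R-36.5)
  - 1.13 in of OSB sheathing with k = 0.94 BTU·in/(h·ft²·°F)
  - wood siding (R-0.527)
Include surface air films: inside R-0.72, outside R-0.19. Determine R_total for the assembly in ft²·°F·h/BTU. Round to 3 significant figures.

39.1 ft²·°F·h/BTU

1.13/0.94 = 1.202
R_total = 0.72 + 36.5 + 1.202 + 0.527 + 0.19 = 39.14 ft²·°F·h/BTU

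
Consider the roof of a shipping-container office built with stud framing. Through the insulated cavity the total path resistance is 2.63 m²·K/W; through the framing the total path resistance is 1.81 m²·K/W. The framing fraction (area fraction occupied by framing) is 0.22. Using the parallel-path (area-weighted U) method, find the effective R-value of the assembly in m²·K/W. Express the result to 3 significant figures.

2.39 m²·K/W

U_eff = 0.78/2.63 + 0.22/1.81 = 0.2966 + 0.1215 = 0.4181
R_eff = 1/U_eff = 2.392 m²·K/W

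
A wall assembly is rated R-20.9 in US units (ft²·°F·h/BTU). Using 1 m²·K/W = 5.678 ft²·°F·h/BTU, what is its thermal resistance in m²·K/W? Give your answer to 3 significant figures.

R_SI = 20.9/5.678 = 3.681

3.68 m²·K/W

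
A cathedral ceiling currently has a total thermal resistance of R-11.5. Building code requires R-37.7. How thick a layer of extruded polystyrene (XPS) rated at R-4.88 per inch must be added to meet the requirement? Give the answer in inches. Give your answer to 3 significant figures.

5.37 in

ΔR = 37.7 − 11.5 = 26.2 ft²·°F·h/BTU
L = ΔR / (R/in) = 26.2/4.88 = 5.369 in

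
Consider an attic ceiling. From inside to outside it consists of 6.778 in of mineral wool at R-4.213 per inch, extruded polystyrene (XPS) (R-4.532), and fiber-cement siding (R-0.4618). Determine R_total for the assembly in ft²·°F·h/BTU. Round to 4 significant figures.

6.778 × 4.213 = 28.556
R_total = 28.556 + 4.532 + 0.4618 = 33.55 ft²·°F·h/BTU

33.55 ft²·°F·h/BTU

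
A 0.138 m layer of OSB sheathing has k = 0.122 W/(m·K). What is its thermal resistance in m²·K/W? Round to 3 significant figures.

R = L/k = 0.138/0.122 = 1.131 m²·K/W

1.13 m²·K/W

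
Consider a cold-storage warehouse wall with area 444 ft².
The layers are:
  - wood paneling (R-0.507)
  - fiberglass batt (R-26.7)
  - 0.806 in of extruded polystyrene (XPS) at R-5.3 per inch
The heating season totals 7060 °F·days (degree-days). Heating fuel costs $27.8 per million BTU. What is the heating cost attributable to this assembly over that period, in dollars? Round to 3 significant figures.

0.806 × 5.3 = 4.272
R_total = 0.507 + 26.7 + 4.272 = 31.48 ft²·°F·h/BTU
E = A × HDD × 24 / R = 444 × 7060 × 24 / 31.48 = 2390000 BTU
Cost = 2390000/10⁶ × 27.8 = $66.44

66.4 dollars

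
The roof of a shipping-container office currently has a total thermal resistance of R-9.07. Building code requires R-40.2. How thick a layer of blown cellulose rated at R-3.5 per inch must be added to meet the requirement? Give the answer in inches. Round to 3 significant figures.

8.89 in

ΔR = 40.2 − 9.07 = 31.13 ft²·°F·h/BTU
L = ΔR / (R/in) = 31.13/3.5 = 8.894 in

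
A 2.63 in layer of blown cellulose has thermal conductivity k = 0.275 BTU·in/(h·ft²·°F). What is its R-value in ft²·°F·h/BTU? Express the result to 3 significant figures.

R = L/k = 2.63/0.275 = 9.564 ft²·°F·h/BTU

9.56 ft²·°F·h/BTU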